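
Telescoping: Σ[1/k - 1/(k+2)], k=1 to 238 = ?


Telescoping with gap 2: two head and two tail terms survive.
= (1 + 1/2) - (1/239 + 1/240)
= 3/2 - 1/239 - 1/240 = 85561/57360

Sum = 85561/57360


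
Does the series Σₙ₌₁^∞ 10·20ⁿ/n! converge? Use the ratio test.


aₙ = 10·20^n/n!
a_{n+1}/aₙ = 20^(n+1)/(n+1)! × n!/20^n  (constant 10 cancels)
= 20/(n+1)
L = lim(n→∞) 20/(n+1) = 0
L < 1 → series CONVERGES

Converges (ratio test: L = 0 < 1)


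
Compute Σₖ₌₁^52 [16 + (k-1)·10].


aₙ = 16 + (52-1)×10 = 526
Sₙ = n(a₁+aₙ)/2 = 52×(16+526)/2
= 52×542/2 = 14092

S_52 = 14092


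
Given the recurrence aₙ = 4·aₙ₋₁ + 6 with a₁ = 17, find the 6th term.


Computing step by step:
a_1 = 17
a_2 = 74
a_3 = 302
a_4 = 1214
a_5 = 4862
a_6 = 19454


a_6 = 19454


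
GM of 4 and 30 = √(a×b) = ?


GM = √(4×30) = √120 = 10.9545

GM = 10.9545


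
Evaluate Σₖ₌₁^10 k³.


n(n+1)/2 = 10×11/2 = 55
Σk³ = 55² = 3025

Σk³ = 3025


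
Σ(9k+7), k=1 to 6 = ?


Σ(9k+7) = 9·Σk + 7·n
= 9·21 + 7·6
= 189 + 42 = 231

Σ = 231


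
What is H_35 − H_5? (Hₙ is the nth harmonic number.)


Σₖ₌6^35 1/k = 1/6 + 1/7 + 1/8 + ... + 1/35
= 24462593109589/13127595717600
≈ 1.8634

Sum = 24462593109589/13127595717600 ≈ 1.8634


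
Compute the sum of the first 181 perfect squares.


n = 181
n(n+1)(2n+1)/6 = 181×182×363/6
= 11957946/6 = 1992991

Σk² = 1992991


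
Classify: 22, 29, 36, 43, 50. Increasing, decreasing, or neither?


Differences: 7, 7, 7, 7
All differences > 0 → strictly INCREASING

Monotonically increasing


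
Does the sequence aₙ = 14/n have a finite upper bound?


a₁ = 14, a₂ = 14/2, a₃ = 14/3, ...
0 < aₙ ≤ 14 for all n ≥ 1
Lower bound: 0, Upper bound: 14
The sequence IS bounded

Bounded (0 < aₙ ≤ 14)


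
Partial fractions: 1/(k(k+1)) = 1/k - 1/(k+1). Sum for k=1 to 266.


1/(k(k+1)) = 1/k - 1/(k+1) (partial fractions)
Telescoping: Σ = 1 - 1/267 = 266/267

Sum = 266/267


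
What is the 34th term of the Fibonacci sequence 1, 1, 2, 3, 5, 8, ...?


Fibonacci sequence: 1, 1, 2, 3, 5, 8, 13, 21, 34, 55, 89, ...
F(34) = 5702887

F(34) = 5702887


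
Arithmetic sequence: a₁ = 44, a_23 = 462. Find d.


d = (aₙ - a₁)/(n-1)
= (462 - 44)/(23-1)
= 418/22 = 19

d = 19


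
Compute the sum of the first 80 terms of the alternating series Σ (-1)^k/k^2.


S = -1 + 1/4 - 1/9 + 1/16 - 1/25 + 1/36 - 1/49 + 1/64 ± ...
= -0.8224
(Full series converges to -π²/12 ≈ -0.8225)

S_80 = -0.8224


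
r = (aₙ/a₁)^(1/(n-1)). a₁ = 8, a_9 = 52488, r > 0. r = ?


r^(n-1) = aₙ/a₁
r^8 = 52488/8 = 6561
r = 6561^(1/8)
= ±3; taking r > 0 gives r = 3

r = 3


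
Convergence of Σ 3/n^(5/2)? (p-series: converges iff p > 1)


p-series test: Σ c/n^p converges if p > 1, diverges if p ≤ 1 (constant c > 0 doesn't affect convergence).
p = 5/2
5/2 > 1 → CONVERGES

Converges (p = 5/2 > 1)


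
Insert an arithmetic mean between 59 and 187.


AM = (59 + 187)/2 = 246/2 = 123

AM = 123


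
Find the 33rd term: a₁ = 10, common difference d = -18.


aₙ = a₁ + (n-1)d
= 10 + (33-1)×-18
= 10 - 576
= -566

a_33 = -566


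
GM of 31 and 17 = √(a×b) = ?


GM = √(31×17) = √527 = 22.9565

GM = 22.9565


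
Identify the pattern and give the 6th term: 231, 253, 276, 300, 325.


Pattern: triangular numbers: n(n+1)/2
Terms: 231, 253, 276, 300, 325
Next term = 351

Next term = 351


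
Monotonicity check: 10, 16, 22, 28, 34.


Differences: 6, 6, 6, 6
All differences > 0 → strictly INCREASING

Monotonically increasing


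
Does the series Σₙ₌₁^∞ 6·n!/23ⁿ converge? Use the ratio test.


aₙ = 6·n!/23^n
a_{n+1}/aₙ = (n+1)!/23^(n+1) × 23^n/n!  (constant 6 cancels)
= (n+1)/23
L = lim(n→∞) (n+1)/23 = ∞
L > 1 → series DIVERGES

Diverges (ratio test: L = ∞ > 1)


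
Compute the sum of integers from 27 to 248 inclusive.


Σₖ₌27^248 k = Σₖ₌₁^248 k − Σₖ₌₁^26 k
= 248·249/2 − 26·27/2
= 30876 − 351 = 30525

Σk = 30525


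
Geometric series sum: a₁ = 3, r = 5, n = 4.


Sₙ = 3×(5^4 - 1)/(5 - 1)
= 3×(625 - 1)/4
= 3×624/4
= 468

S_4 = 468


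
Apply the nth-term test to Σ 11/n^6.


lim(n→∞) 11/n^6 = 0
lim aₙ = 0 → nth-term test is INCONCLUSIVE
(Need other tests; this is actually a convergent p-series with p=6 > 1)

Inconclusive (lim aₙ = 0; need another test)


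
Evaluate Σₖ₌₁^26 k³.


n(n+1)/2 = 26×27/2 = 351
Σk³ = 351² = 123201

Σk³ = 123201


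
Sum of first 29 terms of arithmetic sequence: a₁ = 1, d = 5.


aₙ = 1 + (29-1)×5 = 141
Sₙ = n(a₁+aₙ)/2 = 29×(1+141)/2
= 29×142/2 = 2059

S_29 = 2059


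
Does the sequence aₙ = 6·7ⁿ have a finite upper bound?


aₙ = 6·7ⁿ → as n→∞, aₙ→∞ (since base 7 > 1)
No finite upper bound exists
The sequence is UNBOUNDED

Unbounded (aₙ → ∞ as n → ∞)


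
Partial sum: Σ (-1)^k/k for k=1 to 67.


S = -1 + 1/2 - 1/3 + 1/4 - 1/5 + 1/6 - 1/7 + 1/8 ± ...
= -0.7006
(Full series converges to -ln(2) ≈ -0.6931)

S_67 = -0.7006


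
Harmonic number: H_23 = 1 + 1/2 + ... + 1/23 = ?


H_23 = 1/1 + 1/2 + 1/3 + ... + 1/23
= 444316699/118982864
≈ 3.7343

H_23 = 444316699/118982864 ≈ 3.7343


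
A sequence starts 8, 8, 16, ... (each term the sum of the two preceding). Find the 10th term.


Computing iteratively: 8, 8, 16, 24, 40, 64, 104, 168, 272, 440
a_10 = 440

a_10 = 440


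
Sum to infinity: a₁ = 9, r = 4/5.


S∞ = a₁/(1-r) = 9/(1 - 4/5)
= 9/(1/5)
= 45

S∞ = 45


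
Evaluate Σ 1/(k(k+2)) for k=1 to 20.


1/(k(k+2)) = (1/2)·(1/k - 1/(k+2)) (partial fractions)
Telescoping: Σ = (1/2)·(1 + 1/2 - 1/21 - 1/22) = 325/462

Sum = 325/462


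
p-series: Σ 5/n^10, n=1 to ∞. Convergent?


p-series test: Σ c/n^p converges if p > 1, diverges if p ≤ 1 (constant c > 0 doesn't affect convergence).
p = 10
10 > 1 → CONVERGES

Converges (p = 10 > 1)


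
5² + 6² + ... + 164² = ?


Σₖ₌5^164 k² = Σₖ₌₁^164 k² − Σₖ₌₁^4 k²
= 164·165·329/6 − 4·5·9/6
= 1483790 − 30 = 1483760

Σk² = 1483760


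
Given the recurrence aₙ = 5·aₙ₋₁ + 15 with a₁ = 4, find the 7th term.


Computing step by step:
a_1 = 4
a_2 = 35
a_3 = 190
a_4 = 965
a_5 = 4840
a_6 = 24215
a_7 = 121090


a_7 = 121090


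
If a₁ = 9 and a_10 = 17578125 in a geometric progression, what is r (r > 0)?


r^(n-1) = aₙ/a₁
r^9 = 17578125/9 = 1953125
r = 1953125^(1/9)
= 5

r = 5


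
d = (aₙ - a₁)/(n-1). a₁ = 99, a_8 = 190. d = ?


d = (aₙ - a₁)/(n-1)
= (190 - 99)/(8-1)
= 91/7 = 13

d = 13


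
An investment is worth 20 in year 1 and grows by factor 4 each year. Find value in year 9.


aₙ = a₁·r^(n-1)
= 20×4^8
= 20×65536
= 1310720

a_9 = 1310720


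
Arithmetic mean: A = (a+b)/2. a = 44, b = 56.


AM = (44 + 56)/2 = 100/2 = 50

AM = 50


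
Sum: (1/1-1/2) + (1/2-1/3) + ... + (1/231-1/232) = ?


Telescoping: adjacent terms cancel.
= 1/1 - 1/232
= 1 - 1/232 = 231/232

Sum = 231/232


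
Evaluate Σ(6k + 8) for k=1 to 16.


Σ(6k+8) = 6·Σk + 8·n
= 6·136 + 8·16
= 816 + 128 = 944

Σ = 944


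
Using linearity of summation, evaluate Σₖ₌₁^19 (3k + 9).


Σ(3k+9) = 3·Σk + 9·n
= 3·190 + 9·19
= 570 + 171 = 741

Σ = 741


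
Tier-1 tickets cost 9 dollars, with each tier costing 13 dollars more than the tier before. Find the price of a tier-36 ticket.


aₙ = a₁ + (n-1)d
= 9 + (36-1)×13
= 9 + 455
= 464

a_36 = 464


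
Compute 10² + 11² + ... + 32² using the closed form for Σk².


Σₖ₌10^32 k² = Σₖ₌₁^32 k² − Σₖ₌₁^9 k²
= 32·33·65/6 − 9·10·19/6
= 11440 − 285 = 11155

Σk² = 11155


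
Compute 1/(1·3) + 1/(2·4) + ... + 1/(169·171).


1/(k(k+2)) = (1/2)·(1/k - 1/(k+2)) (partial fractions)
Telescoping: Σ = (1/2)·(1 + 1/2 - 1/170 - 1/171) = 10816/14535

Sum = 10816/14535


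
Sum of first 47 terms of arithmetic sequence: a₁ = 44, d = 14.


aₙ = 44 + (47-1)×14 = 688
Sₙ = n(a₁+aₙ)/2 = 47×(44+688)/2
= 47×732/2 = 17202

S_47 = 17202


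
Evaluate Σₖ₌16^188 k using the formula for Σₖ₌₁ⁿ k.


Σₖ₌16^188 k = Σₖ₌₁^188 k − Σₖ₌₁^15 k
= 188·189/2 − 15·16/2
= 17766 − 120 = 17646

Σk = 17646


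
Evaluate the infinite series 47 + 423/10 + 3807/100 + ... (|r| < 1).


S∞ = a₁/(1-r) = 47/(1 - 9/10)
= 47/(1/10)
= 470

S∞ = 470


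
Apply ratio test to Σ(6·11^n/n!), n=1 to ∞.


aₙ = 6·11^n/n!
a_{n+1}/aₙ = 11^(n+1)/(n+1)! × n!/11^n  (constant 6 cancels)
= 11/(n+1)
L = lim(n→∞) 11/(n+1) = 0
L < 1 → series CONVERGES

Converges (ratio test: L = 0 < 1)


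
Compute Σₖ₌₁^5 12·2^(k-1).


Sₙ = 12×(2^5 - 1)/(2 - 1)
= 12×(32 - 1)/1
= 12×31/1
= 372

S_5 = 372


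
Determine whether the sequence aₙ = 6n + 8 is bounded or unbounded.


aₙ = 6n + 8 → as n→∞, aₙ→∞
No finite upper bound exists
The sequence is UNBOUNDED

Unbounded (aₙ → ∞ as n → ∞)


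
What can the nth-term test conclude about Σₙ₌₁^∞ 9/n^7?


lim(n→∞) 9/n^7 = 0
lim aₙ = 0 → nth-term test is INCONCLUSIVE
(Need other tests; this is actually a convergent p-series with p=7 > 1)

Inconclusive (lim aₙ = 0; need another test)


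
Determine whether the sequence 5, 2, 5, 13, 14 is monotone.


Differences: -3, 3, 8, 1
Difference at position 2 is +3 (> 0) but position 1 is -3 (< 0) — sequence both rises and falls
→ NOT monotonic

Not monotonic


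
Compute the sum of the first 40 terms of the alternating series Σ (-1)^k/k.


S = -1 + 1/2 - 1/3 + 1/4 - 1/5 + 1/6 - 1/7 + 1/8 ± ...
= -0.6808
(Full series converges to -ln(2) ≈ -0.6931)

S_40 = -0.6808


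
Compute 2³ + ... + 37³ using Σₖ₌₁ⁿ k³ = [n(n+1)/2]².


Σₖ₌2^37 k³ = [37·38/2]² − [1·2/2]²
= 494209 − 1 = 494208

Σk³ = 494208


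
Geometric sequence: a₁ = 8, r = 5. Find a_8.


aₙ = a₁·r^(n-1)
= 8×5^7
= 8×78125
= 625000

a_8 = 625000


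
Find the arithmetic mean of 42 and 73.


AM = (42 + 73)/2 = 115/2 = 57.5

AM = 57.5


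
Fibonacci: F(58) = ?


Fibonacci sequence: 1, 1, 2, 3, 5, 8, 13, 21, 34, 55, 89, ...
F(58) = 591286729879

F(58) = 591286729879


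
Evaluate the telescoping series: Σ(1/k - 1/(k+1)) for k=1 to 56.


Telescoping: adjacent terms cancel.
= 1/1 - 1/57
= 1 - 1/57 = 56/57

Sum = 56/57


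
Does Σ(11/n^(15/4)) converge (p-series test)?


p-series test: Σ c/n^p converges if p > 1, diverges if p ≤ 1 (constant c > 0 doesn't affect convergence).
p = 15/4
15/4 > 1 → CONVERGES

Converges (p = 15/4 > 1)


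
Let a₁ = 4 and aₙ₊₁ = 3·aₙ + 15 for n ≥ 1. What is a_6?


Computing step by step:
a_1 = 4
a_2 = 27
a_3 = 96
a_4 = 303
a_5 = 924
a_6 = 2787


a_6 = 2787


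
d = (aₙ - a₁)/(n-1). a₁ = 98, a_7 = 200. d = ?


d = (aₙ - a₁)/(n-1)
= (200 - 98)/(7-1)
= 102/6 = 17

d = 17


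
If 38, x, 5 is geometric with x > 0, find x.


GM = √(38×5) = √190 = 13.784

GM = 13.784


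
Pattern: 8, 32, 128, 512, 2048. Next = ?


Pattern: geometric (r=4)
Terms: 8, 32, 128, 512, 2048
Next term = 8192

Next term = 8192


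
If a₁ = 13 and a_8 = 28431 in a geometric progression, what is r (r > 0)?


r^(n-1) = aₙ/a₁
r^7 = 28431/13 = 2187
r = 2187^(1/7)
= 3

r = 3


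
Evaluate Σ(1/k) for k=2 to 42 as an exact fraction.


Σₖ₌2^42 1/k = 1/2 + 1/3 + 1/4 + ... + 1/42
= 9464375460249419/2844937529085600
≈ 3.3267

Sum = 9464375460249419/2844937529085600 ≈ 3.3267


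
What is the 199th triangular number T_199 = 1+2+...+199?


n(n+1)/2 = 199×200/2 = 39800/2 = 19900

Σk = 19900


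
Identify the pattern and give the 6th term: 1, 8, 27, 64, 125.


Pattern: perfect cubes: n³
Terms: 1, 8, 27, 64, 125
Next term = 216

Next term = 216


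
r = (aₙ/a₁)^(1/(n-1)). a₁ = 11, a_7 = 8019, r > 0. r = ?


r^(n-1) = aₙ/a₁
r^6 = 8019/11 = 729
r = 729^(1/6)
= ±3; taking r > 0 gives r = 3

r = 3


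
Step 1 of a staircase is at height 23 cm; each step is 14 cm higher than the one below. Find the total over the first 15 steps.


aₙ = 23 + (15-1)×14 = 219
Sₙ = n(a₁+aₙ)/2 = 15×(23+219)/2
= 15×242/2 = 1815

S_15 = 1815


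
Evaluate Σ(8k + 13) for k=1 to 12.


Σ(8k+13) = 8·Σk + 13·n
= 8·78 + 13·12
= 624 + 156 = 780

Σ = 780


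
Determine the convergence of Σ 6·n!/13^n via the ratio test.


aₙ = 6·n!/13^n
a_{n+1}/aₙ = (n+1)!/13^(n+1) × 13^n/n!  (constant 6 cancels)
= (n+1)/13
L = lim(n→∞) (n+1)/13 = ∞
L > 1 → series DIVERGES

Diverges (ratio test: L = ∞ > 1)


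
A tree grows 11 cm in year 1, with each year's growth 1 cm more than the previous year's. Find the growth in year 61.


aₙ = a₁ + (n-1)d
= 11 + (61-1)×1
= 11 + 60
= 71

a_61 = 71


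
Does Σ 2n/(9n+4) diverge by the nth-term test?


lim(n→∞) 2n/(9n+4) = 2/9 = 2/9  (divide numerator and denominator by n)
lim aₙ = 2/9 ≠ 0 → series DIVERGES

Diverges (lim aₙ = 2/9 ≠ 0)


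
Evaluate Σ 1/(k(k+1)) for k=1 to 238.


1/(k(k+1)) = 1/k - 1/(k+1) (partial fractions)
Telescoping: Σ = 1 - 1/239 = 238/239

Sum = 238/239


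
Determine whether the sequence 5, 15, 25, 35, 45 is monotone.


Differences: 10, 10, 10, 10
All differences > 0 → strictly INCREASING

Monotonically increasing


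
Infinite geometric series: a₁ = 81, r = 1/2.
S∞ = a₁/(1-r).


S∞ = a₁/(1-r) = 81/(1 - 1/2)
= 81/(1/2)
= 162

S∞ = 162


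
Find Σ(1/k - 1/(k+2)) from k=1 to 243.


Telescoping with gap 2: two head and two tail terms survive.
= (1 + 1/2) - (1/244 + 1/245)
= 3/2 - 1/244 - 1/245 = 89181/59780

Sum = 89181/59780


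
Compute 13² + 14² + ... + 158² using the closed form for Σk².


Σₖ₌13^158 k² = Σₖ₌₁^158 k² − Σₖ₌₁^12 k²
= 158·159·317/6 − 12·13·25/6
= 1327279 − 650 = 1326629

Σk² = 1326629


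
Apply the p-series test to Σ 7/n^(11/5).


p-series test: Σ c/n^p converges if p > 1, diverges if p ≤ 1 (constant c > 0 doesn't affect convergence).
p = 11/5
11/5 > 1 → CONVERGES

Converges (p = 11/5 > 1)


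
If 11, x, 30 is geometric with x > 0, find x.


GM = √(11×30) = √330 = 18.1659

GM = 18.1659


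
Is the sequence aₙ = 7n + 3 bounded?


aₙ = 7n + 3 → as n→∞, aₙ→∞
No finite upper bound exists
The sequence is UNBOUNDED

Unbounded (aₙ → ∞ as n → ∞)


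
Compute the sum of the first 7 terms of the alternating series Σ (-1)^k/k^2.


S = -1 + 1/4 - 1/9 + 1/16 - 1/25 + 1/36 - 1/49
= -0.8312
(Full series converges to -π²/12 ≈ -0.8225)

S_7 = -0.8312


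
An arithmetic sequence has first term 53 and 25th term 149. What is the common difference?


d = (aₙ - a₁)/(n-1)
= (149 - 53)/(25-1)
= 96/24 = 4

d = 4


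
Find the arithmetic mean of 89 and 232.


AM = (89 + 232)/2 = 321/2 = 160.5

AM = 160.5


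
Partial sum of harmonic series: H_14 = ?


H_14 = 1/1 + 1/2 + 1/3 + ... + 1/14
= 1171733/360360
≈ 3.2516

H_14 = 1171733/360360 ≈ 3.2516


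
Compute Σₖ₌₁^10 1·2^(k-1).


Sₙ = 1×(2^10 - 1)/(2 - 1)
= 1×(1024 - 1)/1
= 1×1023/1
= 1023

S_10 = 1023


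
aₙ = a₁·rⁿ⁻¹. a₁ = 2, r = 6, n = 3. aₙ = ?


aₙ = a₁·r^(n-1)
= 2×6^2
= 2×36
= 72

a_3 = 72


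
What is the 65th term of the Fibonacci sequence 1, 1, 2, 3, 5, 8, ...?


Fibonacci sequence: 1, 1, 2, 3, 5, 8, 13, 21, 34, 55, 89, ...
F(65) = 17167680177565

F(65) = 17167680177565


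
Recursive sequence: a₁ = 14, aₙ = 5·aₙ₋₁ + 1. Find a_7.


Computing step by step:
a_1 = 14
a_2 = 71
a_3 = 356
a_4 = 1781
a_5 = 8906
a_6 = 44531
a_7 = 222656


a_7 = 222656


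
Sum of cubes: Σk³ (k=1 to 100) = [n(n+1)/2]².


n(n+1)/2 = 100×101/2 = 5050
Σk³ = 5050² = 25502500

Σk³ = 25502500


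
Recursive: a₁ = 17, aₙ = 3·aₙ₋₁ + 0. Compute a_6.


Computing step by step:
a_1 = 17
a_2 = 51
a_3 = 153
a_4 = 459
a_5 = 1377
a_6 = 4131


a_6 = 4131


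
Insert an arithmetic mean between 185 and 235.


AM = (185 + 235)/2 = 420/2 = 210

AM = 210


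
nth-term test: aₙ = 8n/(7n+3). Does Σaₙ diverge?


lim(n→∞) 8n/(7n+3) = 8/7 = 8/7  (divide numerator and denominator by n)
lim aₙ = 8/7 ≠ 0 → series DIVERGES

Diverges (lim aₙ = 8/7 ≠ 0)


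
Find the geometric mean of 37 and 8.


GM = √(37×8) = √296 = 17.2047

GM = 17.2047


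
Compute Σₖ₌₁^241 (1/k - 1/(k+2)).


Telescoping with gap 2: two head and two tail terms survive.
= (1 + 1/2) - (1/242 + 1/243)
= 3/2 - 1/242 - 1/243 = 43862/29403

Sum = 43862/29403


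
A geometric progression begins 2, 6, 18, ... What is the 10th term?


aₙ = a₁·r^(n-1)
= 2×3^9
= 2×19683
= 39366

a_10 = 39366


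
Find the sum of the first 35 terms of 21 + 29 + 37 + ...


aₙ = 21 + (35-1)×8 = 293
Sₙ = n(a₁+aₙ)/2 = 35×(21+293)/2
= 35×314/2 = 5495

S_35 = 5495


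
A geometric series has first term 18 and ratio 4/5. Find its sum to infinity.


S∞ = a₁/(1-r) = 18/(1 - 4/5)
= 18/(1/5)
= 90

S∞ = 90


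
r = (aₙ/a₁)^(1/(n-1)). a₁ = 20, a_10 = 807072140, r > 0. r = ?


r^(n-1) = aₙ/a₁
r^9 = 807072140/20 = 40353607
r = 40353607^(1/9)
= 7

r = 7


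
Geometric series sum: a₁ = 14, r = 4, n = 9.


Sₙ = 14×(4^9 - 1)/(4 - 1)
= 14×(262144 - 1)/3
= 14×262143/3
= 1223334

S_9 = 1223334


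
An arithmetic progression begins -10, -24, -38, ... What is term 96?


aₙ = a₁ + (n-1)d
= -10 + (96-1)×-14
= -10 - 1330
= -1340

a_96 = -1340


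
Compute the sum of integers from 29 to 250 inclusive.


Σₖ₌29^250 k = Σₖ₌₁^250 k − Σₖ₌₁^28 k
= 250·251/2 − 28·29/2
= 31375 − 406 = 30969

Σk = 30969


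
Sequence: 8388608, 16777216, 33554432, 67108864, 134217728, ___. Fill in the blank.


Pattern: powers of 2: 2ⁿ
Terms: 8388608, 16777216, 33554432, 67108864, 134217728
Next term = 268435456

Next term = 268435456


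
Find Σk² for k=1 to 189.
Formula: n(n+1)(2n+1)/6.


n = 189
n(n+1)(2n+1)/6 = 189×190×379/6
= 13609890/6 = 2268315

Σk² = 2268315


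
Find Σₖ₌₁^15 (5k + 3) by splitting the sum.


Σ(5k+3) = 5·Σk + 3·n
= 5·120 + 3·15
= 600 + 45 = 645

Σ = 645


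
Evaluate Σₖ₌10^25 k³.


Σₖ₌10^25 k³ = [25·26/2]² − [9·10/2]²
= 105625 − 2025 = 103600

Σk³ = 103600


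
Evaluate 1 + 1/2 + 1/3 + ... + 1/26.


H_26 = 1/1 + 1/2 + 1/3 + ... + 1/26
= 34395742267/8923714800
≈ 3.8544

H_26 = 34395742267/8923714800 ≈ 3.8544


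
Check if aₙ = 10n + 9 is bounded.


aₙ = 10n + 9 → as n→∞, aₙ→∞
No finite upper bound exists
The sequence is UNBOUNDED

Unbounded (aₙ → ∞ as n → ∞)


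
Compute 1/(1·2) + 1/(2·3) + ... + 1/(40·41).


1/(k(k+1)) = 1/k - 1/(k+1) (partial fractions)
Telescoping: Σ = 1 - 1/41 = 40/41

Sum = 40/41


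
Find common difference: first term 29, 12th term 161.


d = (aₙ - a₁)/(n-1)
= (161 - 29)/(12-1)
= 132/11 = 12

d = 12


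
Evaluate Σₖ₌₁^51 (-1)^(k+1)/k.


S = 1 - 1/2 + 1/3 - 1/4 + 1/5 - 1/6 + 1/7 - 1/8 ± ...
= 0.7029
(Full series converges to +ln(2) ≈ +0.6931)

S_51 = 0.7029


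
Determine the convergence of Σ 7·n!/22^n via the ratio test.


aₙ = 7·n!/22^n
a_{n+1}/aₙ = (n+1)!/22^(n+1) × 22^n/n!  (constant 7 cancels)
= (n+1)/22
L = lim(n→∞) (n+1)/22 = ∞
L > 1 → series DIVERGES

Diverges (ratio test: L = ∞ > 1)


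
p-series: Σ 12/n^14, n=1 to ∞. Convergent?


p-series test: Σ c/n^p converges if p > 1, diverges if p ≤ 1 (constant c > 0 doesn't affect convergence).
p = 14
14 > 1 → CONVERGES

Converges (p = 14 > 1)


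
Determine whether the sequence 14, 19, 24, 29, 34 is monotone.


Differences: 5, 5, 5, 5
All differences > 0 → strictly INCREASING

Monotonically increasing


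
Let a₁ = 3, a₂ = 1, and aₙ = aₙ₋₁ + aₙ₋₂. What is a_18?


Computing iteratively: 3, 1, 4, 5, 9, 14, 23, 37, 60, 97, 157, 254, ...
a_18 = 4558

a_18 = 4558


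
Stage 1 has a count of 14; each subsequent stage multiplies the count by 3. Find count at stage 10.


aₙ = a₁·r^(n-1)
= 14×3^9
= 14×19683
= 275562

a_10 = 275562


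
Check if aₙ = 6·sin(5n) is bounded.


For all n, -1 ≤ sin(5n) ≤ 1, so -6 ≤ 6·sin(5n) ≤ 6
Lower bound: -6, Upper bound: 6
The sequence IS bounded

Bounded (-6 ≤ aₙ ≤ 6)


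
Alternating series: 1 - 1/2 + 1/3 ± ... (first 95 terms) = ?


S = 1 - 1/2 + 1/3 - 1/4 + 1/5 - 1/6 + 1/7 - 1/8 ± ...
= 0.6984
(Full series converges to +ln(2) ≈ +0.6931)

S_95 = 0.6984


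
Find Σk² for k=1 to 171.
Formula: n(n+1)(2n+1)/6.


n = 171
n(n+1)(2n+1)/6 = 171×172×343/6
= 10088316/6 = 1681386

Σk² = 1681386


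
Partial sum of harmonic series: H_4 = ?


H_4 = 1/1 + 1/2 + 1/3 + 1/4
= 25/12
≈ 2.0833

H_4 = 25/12 ≈ 2.0833


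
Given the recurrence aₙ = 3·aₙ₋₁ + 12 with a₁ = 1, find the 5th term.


Computing step by step:
a_1 = 1
a_2 = 15
a_3 = 57
a_4 = 183
a_5 = 561


a_5 = 561


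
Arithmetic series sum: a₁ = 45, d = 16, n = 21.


aₙ = 45 + (21-1)×16 = 365
Sₙ = n(a₁+aₙ)/2 = 21×(45+365)/2
= 21×410/2 = 4305

S_21 = 4305


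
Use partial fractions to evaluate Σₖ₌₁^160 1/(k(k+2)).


1/(k(k+2)) = (1/2)·(1/k - 1/(k+2)) (partial fractions)
Telescoping: Σ = (1/2)·(1 + 1/2 - 1/161 - 1/162) = 9700/13041

Sum = 9700/13041


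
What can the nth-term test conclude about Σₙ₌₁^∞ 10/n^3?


lim(n→∞) 10/n^3 = 0
lim aₙ = 0 → nth-term test is INCONCLUSIVE
(Need other tests; this is actually a convergent p-series with p=3 > 1)

Inconclusive (lim aₙ = 0; need another test)


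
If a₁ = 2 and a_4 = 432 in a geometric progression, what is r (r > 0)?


r^(n-1) = aₙ/a₁
r^3 = 432/2 = 216
r = 216^(1/3)
= 6

r = 6


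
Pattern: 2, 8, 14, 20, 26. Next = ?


Pattern: arithmetic (d=6)
Terms: 2, 8, 14, 20, 26
Next term = 32

Next term = 32


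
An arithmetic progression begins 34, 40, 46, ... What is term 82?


aₙ = a₁ + (n-1)d
= 34 + (82-1)×6
= 34 + 486
= 520

a_82 = 520


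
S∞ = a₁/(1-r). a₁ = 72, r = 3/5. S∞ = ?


S∞ = a₁/(1-r) = 72/(1 - 3/5)
= 72/(2/5)
= 180

S∞ = 180


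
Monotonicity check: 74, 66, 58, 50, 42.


Differences: -8, -8, -8, -8
All differences < 0 → strictly DECREASING

Monotonically decreasing


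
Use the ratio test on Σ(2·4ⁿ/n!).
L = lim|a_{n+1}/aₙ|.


aₙ = 2·4^n/n!
a_{n+1}/aₙ = 4^(n+1)/(n+1)! × n!/4^n  (constant 2 cancels)
= 4/(n+1)
L = lim(n→∞) 4/(n+1) = 0
L < 1 → series CONVERGES

Converges (ratio test: L = 0 < 1)


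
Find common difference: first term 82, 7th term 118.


d = (aₙ - a₁)/(n-1)
= (118 - 82)/(7-1)
= 36/6 = 6

d = 6


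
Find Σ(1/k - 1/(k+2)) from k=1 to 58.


Telescoping with gap 2: two head and two tail terms survive.
= (1 + 1/2) - (1/59 + 1/60)
= 3/2 - 1/59 - 1/60 = 5191/3540

Sum = 5191/3540


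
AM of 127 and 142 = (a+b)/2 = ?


AM = (127 + 142)/2 = 269/2 = 134.5

AM = 134.5


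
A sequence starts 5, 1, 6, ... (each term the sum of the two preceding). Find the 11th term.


Computing iteratively: 5, 1, 6, 7, 13, 20, 33, 53, 86, 139, 225
a_11 = 225

a_11 = 225


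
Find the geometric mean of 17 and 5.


GM = √(17×5) = √85 = 9.2195

GM = 9.2195


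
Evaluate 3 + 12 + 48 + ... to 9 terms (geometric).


Sₙ = 3×(4^9 - 1)/(4 - 1)
= 3×(262144 - 1)/3
= 3×262143/3
= 262143

S_9 = 262143


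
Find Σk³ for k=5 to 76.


Σₖ₌5^76 k³ = [76·77/2]² − [4·5/2]²
= 8561476 − 100 = 8561376

Σk³ = 8561376


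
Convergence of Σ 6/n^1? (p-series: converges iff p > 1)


p-series test: Σ c/n^p converges if p > 1, diverges if p ≤ 1 (constant c > 0 doesn't affect convergence).
p = 1
1 ≤ 1 → DIVERGES

Diverges (p = 1 ≤ 1)


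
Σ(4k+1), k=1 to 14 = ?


Σ(4k+1) = 4·Σk + 1·n
= 4·105 + 1·14
= 420 + 14 = 434

Σ = 434


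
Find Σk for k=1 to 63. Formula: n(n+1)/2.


n(n+1)/2 = 63×64/2 = 4032/2 = 2016

Σk = 2016


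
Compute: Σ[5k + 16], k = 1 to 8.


Σ(5k+16) = 5·Σk + 16·n
= 5·36 + 16·8
= 180 + 128 = 308

Σ = 308


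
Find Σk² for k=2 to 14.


Σₖ₌2^14 k² = Σₖ₌₁^14 k² − Σₖ₌₁^1 k²
= 14·15·29/6 − 1·2·3/6
= 1015 − 1 = 1014

Σk² = 1014


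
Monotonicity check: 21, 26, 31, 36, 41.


Differences: 5, 5, 5, 5
All differences > 0 → strictly INCREASING

Monotonically increasing


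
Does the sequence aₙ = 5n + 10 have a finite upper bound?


aₙ = 5n + 10 → as n→∞, aₙ→∞
No finite upper bound exists
The sequence is UNBOUNDED

Unbounded (aₙ → ∞ as n → ∞)


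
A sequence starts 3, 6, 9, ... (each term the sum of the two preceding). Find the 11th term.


Computing iteratively: 3, 6, 9, 15, 24, 39, 63, 102, 165, 267, 432
a_11 = 432

a_11 = 432


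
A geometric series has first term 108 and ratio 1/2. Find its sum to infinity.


S∞ = a₁/(1-r) = 108/(1 - 1/2)
= 108/(1/2)
= 216

S∞ = 216


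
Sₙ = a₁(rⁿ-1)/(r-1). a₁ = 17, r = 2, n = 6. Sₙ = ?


Sₙ = 17×(2^6 - 1)/(2 - 1)
= 17×(64 - 1)/1
= 17×63/1
= 1071

S_6 = 1071


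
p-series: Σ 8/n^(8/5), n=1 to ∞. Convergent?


p-series test: Σ c/n^p converges if p > 1, diverges if p ≤ 1 (constant c > 0 doesn't affect convergence).
p = 8/5
8/5 > 1 → CONVERGES

Converges (p = 8/5 > 1)


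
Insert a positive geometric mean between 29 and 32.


GM = √(29×32) = √928 = 30.4631

GM = 30.4631


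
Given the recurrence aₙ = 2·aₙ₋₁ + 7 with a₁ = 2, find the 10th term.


Computing step by step:
a_1 = 2
a_2 = 11
a_3 = 29
a_4 = 65
a_5 = 137
a_6 = 281
a_7 = 569
a_8 = 1145
a_9 = 2297
a_10 = 4601


a_10 = 4601


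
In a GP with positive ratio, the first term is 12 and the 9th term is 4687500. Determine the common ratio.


r^(n-1) = aₙ/a₁
r^8 = 4687500/12 = 390625
r = 390625^(1/8)
= ±5; taking r > 0 gives r = 5

r = 5


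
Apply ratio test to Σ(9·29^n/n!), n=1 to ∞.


aₙ = 9·29^n/n!
a_{n+1}/aₙ = 29^(n+1)/(n+1)! × n!/29^n  (constant 9 cancels)
= 29/(n+1)
L = lim(n→∞) 29/(n+1) = 0
L < 1 → series CONVERGES

Converges (ratio test: L = 0 < 1)


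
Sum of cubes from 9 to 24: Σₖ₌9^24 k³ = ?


Σₖ₌9^24 k³ = [24·25/2]² − [8·9/2]²
= 90000 − 1296 = 88704

Σk³ = 88704


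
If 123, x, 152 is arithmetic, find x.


AM = (123 + 152)/2 = 275/2 = 137.5

AM = 137.5


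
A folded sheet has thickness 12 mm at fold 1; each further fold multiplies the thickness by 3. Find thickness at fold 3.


aₙ = a₁·r^(n-1)
= 12×3^2
= 12×9
= 108

a_3 = 108


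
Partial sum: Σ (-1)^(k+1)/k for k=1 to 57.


S = 1 - 1/2 + 1/3 - 1/4 + 1/5 - 1/6 + 1/7 - 1/8 ± ...
= 0.7018
(Full series converges to +ln(2) ≈ +0.6931)

S_57 = 0.7018


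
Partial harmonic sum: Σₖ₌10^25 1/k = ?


Σₖ₌10^25 1/k = 1/10 + 1/11 + 1/12 + ... + 1/25
= 26422849771/26771144400
≈ 0.987

Sum = 26422849771/26771144400 ≈ 0.987


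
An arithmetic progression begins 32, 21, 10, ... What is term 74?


aₙ = a₁ + (n-1)d
= 32 + (74-1)×-11
= 32 - 803
= -771

a_74 = -771


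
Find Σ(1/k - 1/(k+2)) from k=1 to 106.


Telescoping with gap 2: two head and two tail terms survive.
= (1 + 1/2) - (1/107 + 1/108)
= 3/2 - 1/107 - 1/108 = 17119/11556

Sum = 17119/11556


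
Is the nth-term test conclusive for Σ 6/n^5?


lim(n→∞) 6/n^5 = 0
lim aₙ = 0 → nth-term test is INCONCLUSIVE
(Need other tests; this is actually a convergent p-series with p=5 > 1)

Inconclusive (lim aₙ = 0; need another test)


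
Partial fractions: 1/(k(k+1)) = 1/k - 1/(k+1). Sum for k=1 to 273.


1/(k(k+1)) = 1/k - 1/(k+1) (partial fractions)
Telescoping: Σ = 1 - 1/274 = 273/274

Sum = 273/274


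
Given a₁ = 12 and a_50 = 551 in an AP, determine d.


d = (aₙ - a₁)/(n-1)
= (551 - 12)/(50-1)
= 539/49 = 11

d = 11


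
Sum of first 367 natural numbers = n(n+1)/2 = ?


n(n+1)/2 = 367×368/2 = 135056/2 = 67528

Σk = 67528


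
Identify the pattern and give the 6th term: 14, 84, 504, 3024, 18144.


Pattern: geometric (r=6)
Terms: 14, 84, 504, 3024, 18144
Next term = 108864

Next term = 108864


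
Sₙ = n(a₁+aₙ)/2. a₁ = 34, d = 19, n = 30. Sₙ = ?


aₙ = 34 + (30-1)×19 = 585
Sₙ = n(a₁+aₙ)/2 = 30×(34+585)/2
= 30×619/2 = 9285

S_30 = 9285


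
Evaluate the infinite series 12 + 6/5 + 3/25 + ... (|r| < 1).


S∞ = a₁/(1-r) = 12/(1 - 1/10)
= 12/(9/10)
= 40/3

S∞ = 40/3


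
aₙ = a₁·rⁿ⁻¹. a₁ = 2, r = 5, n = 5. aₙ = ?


aₙ = a₁·r^(n-1)
= 2×5^4
= 2×625
= 1250

a_5 = 1250


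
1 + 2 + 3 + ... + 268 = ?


n(n+1)/2 = 268×269/2 = 72092/2 = 36046

Σk = 36046


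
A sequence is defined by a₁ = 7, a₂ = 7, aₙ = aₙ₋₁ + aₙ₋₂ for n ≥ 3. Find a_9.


Computing iteratively: 7, 7, 14, 21, 35, 56, 91, 147, 238
a_9 = 238

a_9 = 238


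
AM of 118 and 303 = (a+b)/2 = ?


AM = (118 + 303)/2 = 421/2 = 210.5

AM = 210.5


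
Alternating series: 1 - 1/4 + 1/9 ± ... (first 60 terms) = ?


S = 1 - 1/4 + 1/9 - 1/16 + 1/25 - 1/36 + 1/49 - 1/64 ± ...
= 0.8223
(Full series converges to +π²/12 ≈ +0.8225)

S_60 = 0.8223


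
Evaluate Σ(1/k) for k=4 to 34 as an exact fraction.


Σₖ₌4^34 1/k = 1/4 + 1/5 + 1/6 + ... + 1/34
= 29994937019149/13127595717600
≈ 2.2849

Sum = 29994937019149/13127595717600 ≈ 2.2849


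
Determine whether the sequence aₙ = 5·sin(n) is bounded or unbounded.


For all n, -1 ≤ sin(n) ≤ 1, so -5 ≤ 5·sin(n) ≤ 5
Lower bound: -5, Upper bound: 5
The sequence IS bounded

Bounded (-5 ≤ aₙ ≤ 5)


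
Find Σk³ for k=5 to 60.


Σₖ₌5^60 k³ = [60·61/2]² − [4·5/2]²
= 3348900 − 100 = 3348800

Σk³ = 3348800


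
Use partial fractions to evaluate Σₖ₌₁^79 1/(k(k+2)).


1/(k(k+2)) = (1/2)·(1/k - 1/(k+2)) (partial fractions)
Telescoping: Σ = (1/2)·(1 + 1/2 - 1/80 - 1/81) = 9559/12960

Sum = 9559/12960


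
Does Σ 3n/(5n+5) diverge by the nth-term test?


lim(n→∞) 3n/(5n+5) = 3/5 = 3/5  (divide numerator and denominator by n)
lim aₙ = 3/5 ≠ 0 → series DIVERGES

Diverges (lim aₙ = 3/5 ≠ 0)


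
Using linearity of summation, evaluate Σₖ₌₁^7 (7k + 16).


Σ(7k+16) = 7·Σk + 16·n
= 7·28 + 16·7
= 196 + 112 = 308

Σ = 308


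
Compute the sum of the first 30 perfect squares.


n = 30
n(n+1)(2n+1)/6 = 30×31×61/6
= 56730/6 = 9455

Σk² = 9455


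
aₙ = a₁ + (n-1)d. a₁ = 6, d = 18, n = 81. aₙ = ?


aₙ = a₁ + (n-1)d
= 6 + (81-1)×18
= 6 + 1440
= 1446

a_81 = 1446


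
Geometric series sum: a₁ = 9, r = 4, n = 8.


Sₙ = 9×(4^8 - 1)/(4 - 1)
= 9×(65536 - 1)/3
= 9×65535/3
= 196605

S_8 = 196605


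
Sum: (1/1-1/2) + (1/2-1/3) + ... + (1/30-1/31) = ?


Telescoping: adjacent terms cancel.
= 1/1 - 1/31
= 1 - 1/31 = 30/31

Sum = 30/31


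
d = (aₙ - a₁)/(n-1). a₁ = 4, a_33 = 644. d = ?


d = (aₙ - a₁)/(n-1)
= (644 - 4)/(33-1)
= 640/32 = 20

d = 20


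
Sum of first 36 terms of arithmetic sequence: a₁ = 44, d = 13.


aₙ = 44 + (36-1)×13 = 499
Sₙ = n(a₁+aₙ)/2 = 36×(44+499)/2
= 36×543/2 = 9774

S_36 = 9774


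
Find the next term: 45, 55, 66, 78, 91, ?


Pattern: triangular numbers: n(n+1)/2
Terms: 45, 55, 66, 78, 91
Next term = 105

Next term = 105


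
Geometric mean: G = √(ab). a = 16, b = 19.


GM = √(16×19) = √304 = 17.4356

GM = 17.4356


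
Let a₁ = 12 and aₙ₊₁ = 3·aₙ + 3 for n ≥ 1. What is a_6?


Computing step by step:
a_1 = 12
a_2 = 39
a_3 = 120
a_4 = 363
a_5 = 1092
a_6 = 3279


a_6 = 3279


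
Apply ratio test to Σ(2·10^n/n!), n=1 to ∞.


aₙ = 2·10^n/n!
a_{n+1}/aₙ = 10^(n+1)/(n+1)! × n!/10^n  (constant 2 cancels)
= 10/(n+1)
L = lim(n→∞) 10/(n+1) = 0
L < 1 → series CONVERGES

Converges (ratio test: L = 0 < 1)


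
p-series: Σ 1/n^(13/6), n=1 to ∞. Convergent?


p-series test: Σ c/n^p converges if p > 1, diverges if p ≤ 1 (constant c > 0 doesn't affect convergence).
p = 13/6
13/6 > 1 → CONVERGES

Converges (p = 13/6 > 1)


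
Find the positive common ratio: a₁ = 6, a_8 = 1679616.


r^(n-1) = aₙ/a₁
r^7 = 1679616/6 = 279936
r = 279936^(1/7)
= 6

r = 6


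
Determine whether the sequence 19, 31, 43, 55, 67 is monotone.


Differences: 12, 12, 12, 12
All differences > 0 → strictly INCREASING

Monotonically increasing


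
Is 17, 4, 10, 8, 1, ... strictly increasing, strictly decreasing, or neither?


Differences: -13, 6, -2, -7
Difference at position 2 is +6 (> 0) but position 1 is -13 (< 0) — sequence both rises and falls
→ NOT monotonic

Not monotonic


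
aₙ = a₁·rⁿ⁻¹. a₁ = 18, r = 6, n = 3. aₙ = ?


aₙ = a₁·r^(n-1)
= 18×6^2
= 18×36
= 648

a_3 = 648


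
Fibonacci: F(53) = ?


Fibonacci sequence: 1, 1, 2, 3, 5, 8, 13, 21, 34, 55, 89, ...
F(53) = 53316291173

F(53) = 53316291173


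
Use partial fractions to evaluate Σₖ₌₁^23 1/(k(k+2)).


1/(k(k+2)) = (1/2)·(1/k - 1/(k+2)) (partial fractions)
Telescoping: Σ = (1/2)·(1 + 1/2 - 1/24 - 1/25) = 851/1200

Sum = 851/1200


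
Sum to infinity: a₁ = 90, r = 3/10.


S∞ = a₁/(1-r) = 90/(1 - 3/10)
= 90/(7/10)
= 900/7

S∞ = 900/7


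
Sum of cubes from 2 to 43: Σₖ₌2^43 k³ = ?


Σₖ₌2^43 k³ = [43·44/2]² − [1·2/2]²
= 894916 − 1 = 894915

Σk³ = 894915


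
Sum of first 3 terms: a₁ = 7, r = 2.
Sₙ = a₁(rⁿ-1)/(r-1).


Sₙ = 7×(2^3 - 1)/(2 - 1)
= 7×(8 - 1)/1
= 7×7/1
= 49

S_3 = 49


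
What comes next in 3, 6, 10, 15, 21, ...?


Pattern: triangular numbers: n(n+1)/2
Terms: 3, 6, 10, 15, 21
Next term = 28

Next term = 28


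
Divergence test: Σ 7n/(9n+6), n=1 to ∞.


lim(n→∞) 7n/(9n+6) = 7/9 = 7/9  (divide numerator and denominator by n)
lim aₙ = 7/9 ≠ 0 → series DIVERGES

Diverges (lim aₙ = 7/9 ≠ 0)


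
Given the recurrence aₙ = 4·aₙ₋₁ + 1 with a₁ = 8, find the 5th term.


Computing step by step:
a_1 = 8
a_2 = 33
a_3 = 133
a_4 = 533
a_5 = 2133


a_5 = 2133


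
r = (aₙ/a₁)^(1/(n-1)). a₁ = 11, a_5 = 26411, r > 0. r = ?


r^(n-1) = aₙ/a₁
r^4 = 26411/11 = 2401
r = 2401^(1/4)
= ±7; taking r > 0 gives r = 7

r = 7


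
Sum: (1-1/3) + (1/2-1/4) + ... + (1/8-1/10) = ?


Telescoping with gap 2: two head and two tail terms survive.
= (1 + 1/2) - (1/9 + 1/10)
= 3/2 - 1/9 - 1/10 = 58/45

Sum = 58/45


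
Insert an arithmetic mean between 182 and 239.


AM = (182 + 239)/2 = 421/2 = 210.5

AM = 210.5


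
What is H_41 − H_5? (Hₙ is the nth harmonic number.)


Σₖ₌6^41 1/k = 1/6 + 1/7 + 1/8 + ... + 1/41
= 40219449830612693/19914562703599200
≈ 2.0196

Sum = 40219449830612693/19914562703599200 ≈ 2.0196


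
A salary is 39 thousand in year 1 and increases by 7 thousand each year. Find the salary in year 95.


aₙ = a₁ + (n-1)d
= 39 + (95-1)×7
= 39 + 658
= 697

a_95 = 697


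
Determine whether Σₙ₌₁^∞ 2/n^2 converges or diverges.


p-series test: Σ c/n^p converges if p > 1, diverges if p ≤ 1 (constant c > 0 doesn't affect convergence).
p = 2
2 > 1 → CONVERGES

Converges (p = 2 > 1)


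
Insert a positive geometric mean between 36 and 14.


GM = √(36×14) = √504 = 22.4499

GM = 22.4499


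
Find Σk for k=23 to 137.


Σₖ₌23^137 k = Σₖ₌₁^137 k − Σₖ₌₁^22 k
= 137·138/2 − 22·23/2
= 9453 − 253 = 9200

Σk = 9200


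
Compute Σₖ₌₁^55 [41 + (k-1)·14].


aₙ = 41 + (55-1)×14 = 797
Sₙ = n(a₁+aₙ)/2 = 55×(41+797)/2
= 55×838/2 = 23045

S_55 = 23045


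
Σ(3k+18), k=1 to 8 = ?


Σ(3k+18) = 3·Σk + 18·n
= 3·36 + 18·8
= 108 + 144 = 252

Σ = 252


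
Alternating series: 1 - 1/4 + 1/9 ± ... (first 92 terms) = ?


S = 1 - 1/4 + 1/9 - 1/16 + 1/25 - 1/36 + 1/49 - 1/64 ± ...
= 0.8224
(Full series converges to +π²/12 ≈ +0.8225)

S_92 = 0.8224


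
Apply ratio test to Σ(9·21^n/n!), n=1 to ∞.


aₙ = 9·21^n/n!
a_{n+1}/aₙ = 21^(n+1)/(n+1)! × n!/21^n  (constant 9 cancels)
= 21/(n+1)
L = lim(n→∞) 21/(n+1) = 0
L < 1 → series CONVERGES

Converges (ratio test: L = 0 < 1)


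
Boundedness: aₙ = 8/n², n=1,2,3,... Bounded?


a₁ = 8, a₂ = 8/4, a₃ = 8/9, ...
0 < aₙ ≤ 8 for all n ≥ 1
The sequence IS bounded

Bounded (0 < aₙ ≤ 8)


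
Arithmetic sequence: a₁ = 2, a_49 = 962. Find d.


d = (aₙ - a₁)/(n-1)
= (962 - 2)/(49-1)
= 960/48 = 20

d = 20


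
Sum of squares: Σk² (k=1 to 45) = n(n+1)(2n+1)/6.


n = 45
n(n+1)(2n+1)/6 = 45×46×91/6
= 188370/6 = 31395

Σk² = 31395


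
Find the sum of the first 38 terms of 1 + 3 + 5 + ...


aₙ = 1 + (38-1)×2 = 75
Sₙ = n(a₁+aₙ)/2 = 38×(1+75)/2
= 38×76/2 = 1444

S_38 = 1444


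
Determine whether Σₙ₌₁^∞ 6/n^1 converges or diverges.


p-series test: Σ c/n^p converges if p > 1, diverges if p ≤ 1 (constant c > 0 doesn't affect convergence).
p = 1
1 ≤ 1 → DIVERGES

Diverges (p = 1 ≤ 1)


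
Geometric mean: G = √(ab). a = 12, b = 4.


GM = √(12×4) = √48 = 6.9282

GM = 6.9282


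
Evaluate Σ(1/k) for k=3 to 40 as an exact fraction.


Σₖ₌3^40 1/k = 1/3 + 1/4 + 1/5 + ... + 1/40
= 1349596818867013/485721041551200
≈ 2.7785

Sum = 1349596818867013/485721041551200 ≈ 2.7785


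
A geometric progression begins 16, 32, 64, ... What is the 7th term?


aₙ = a₁·r^(n-1)
= 16×2^6
= 16×64
= 1024

a_7 = 1024


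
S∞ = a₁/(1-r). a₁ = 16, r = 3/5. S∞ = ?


S∞ = a₁/(1-r) = 16/(1 - 3/5)
= 16/(2/5)
= 40

S∞ = 40


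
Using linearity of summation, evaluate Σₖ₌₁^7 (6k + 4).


Σ(6k+4) = 6·Σk + 4·n
= 6·28 + 4·7
= 168 + 28 = 196

Σ = 196


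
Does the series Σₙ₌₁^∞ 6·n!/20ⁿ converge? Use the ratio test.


aₙ = 6·n!/20^n
a_{n+1}/aₙ = (n+1)!/20^(n+1) × 20^n/n!  (constant 6 cancels)
= (n+1)/20
L = lim(n→∞) (n+1)/20 = ∞
L > 1 → series DIVERGES

Diverges (ratio test: L = ∞ > 1)


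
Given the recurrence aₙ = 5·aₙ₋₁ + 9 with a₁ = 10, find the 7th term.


Computing step by step:
a_1 = 10
a_2 = 59
a_3 = 304
a_4 = 1529
a_5 = 7654
a_6 = 38279
a_7 = 191404


a_7 = 191404


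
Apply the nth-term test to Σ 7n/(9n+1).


lim(n→∞) 7n/(9n+1) = 7/9 = 7/9  (divide numerator and denominator by n)
lim aₙ = 7/9 ≠ 0 → series DIVERGES

Diverges (lim aₙ = 7/9 ≠ 0)


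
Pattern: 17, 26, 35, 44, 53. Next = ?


Pattern: arithmetic (d=9)
Terms: 17, 26, 35, 44, 53
Next term = 62

Next term = 62


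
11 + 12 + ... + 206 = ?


Σₖ₌11^206 k = Σₖ₌₁^206 k − Σₖ₌₁^10 k
= 206·207/2 − 10·11/2
= 21321 − 55 = 21266

Σk = 21266


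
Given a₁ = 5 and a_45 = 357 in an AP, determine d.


d = (aₙ - a₁)/(n-1)
= (357 - 5)/(45-1)
= 352/44 = 8

d = 8


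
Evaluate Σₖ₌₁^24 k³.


n(n+1)/2 = 24×25/2 = 300
Σk³ = 300² = 90000

Σk³ = 90000


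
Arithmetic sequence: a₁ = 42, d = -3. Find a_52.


aₙ = a₁ + (n-1)d
= 42 + (52-1)×-3
= 42 - 153
= -111

a_52 = -111
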